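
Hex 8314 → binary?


Each hex digit → 4 binary bits:
  8 = 1000
  3 = 0011
  1 = 0001
  4 = 0100
Concatenate: 1000 0011 0001 0100
= 1000001100010100


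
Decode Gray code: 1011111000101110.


Gray code: 1011111000101110
MSB stays the same: 1
Each subsequent bit = prev_binary XOR current_gray:
  B[1] = 1 XOR 0 = 1
  B[2] = 1 XOR 1 = 0
  B[3] = 0 XOR 1 = 1
  B[4] = 1 XOR 1 = 0
  B[5] = 0 XOR 1 = 1
  B[6] = 1 XOR 1 = 0
  B[7] = 0 XOR 0 = 0
  B[8] = 0 XOR 0 = 0
  B[9] = 0 XOR 0 = 0
  B[10] = 0 XOR 1 = 1
  B[11] = 1 XOR 0 = 1
  B[12] = 1 XOR 1 = 0
  B[13] = 0 XOR 1 = 1
  B[14] = 1 XOR 1 = 0
  B[15] = 0 XOR 0 = 0
= 1101010000110100 (54324 decimal)


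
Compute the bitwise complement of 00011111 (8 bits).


Original: 00011111
Invert all bits:
  bit 0: 0 → 1
  bit 1: 0 → 1
  bit 2: 0 → 1
  bit 3: 1 → 0
  bit 4: 1 → 0
  bit 5: 1 → 0
  bit 6: 1 → 0
  bit 7: 1 → 0
= 11100000


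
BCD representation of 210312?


Each digit → 4-bit binary:
  2 → 0010
  1 → 0001
  0 → 0000
  3 → 0011
  1 → 0001
  2 → 0010
= 0010 0001 0000 0011 0001 0010


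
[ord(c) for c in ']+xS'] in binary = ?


String: ']+xS'  (4 characters)
Per-character ASCII lookup:
  ']': special character: ']' = 93 → 1011101
  '+': special character: '+' = 43 → 101011
  'x': lowercase starts at 97: 'x' = 97 + 23 = 120 → 1111000
  'S': uppercase starts at 65: 'S' = 65 + 18 = 83 → 1010011
= 1011101 101011 1111000 1010011


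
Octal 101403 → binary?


Each octal digit → 3 binary bits:
  1 = 001
  0 = 000
  1 = 001
  4 = 100
  0 = 000
  3 = 011
Concatenate: 001 000 001 100 000 011
= 001000001100000011


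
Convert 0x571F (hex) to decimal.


Positional values:
Position 0: F × 16^0 = 15 × 1 = 15
Position 1: 1 × 16^1 = 1 × 16 = 16
Position 2: 7 × 16^2 = 7 × 256 = 1792
Position 3: 5 × 16^3 = 5 × 4096 = 20480
Sum = 15 + 16 + 1792 + 20480
= 22303


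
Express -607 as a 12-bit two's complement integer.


Original: 001001011111
Step 1 - Invert all bits: 110110100000
Step 2 - Add 1: 110110100000 + 1
= 110110100001 (represents -607)


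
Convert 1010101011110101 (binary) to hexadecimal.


Group into 4-bit nibbles: 1010101011110101
  1010 = A
  1010 = A
  1111 = F
  0101 = 5
= 0xAAF5


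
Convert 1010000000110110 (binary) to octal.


Group into 3-bit groups: 001010000000110110
  001 = 1
  010 = 2
  000 = 0
  000 = 0
  110 = 6
  110 = 6
= 0o120066


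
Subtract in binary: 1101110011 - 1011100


Align and subtract column by column (LSB to MSB, borrowing when needed):
  1101110011
- 0001011100
  ----------
  col 0: (1 - 0 borrow-in) - 0 → 1 - 0 = 1, borrow out 0
  col 1: (1 - 0 borrow-in) - 0 → 1 - 0 = 1, borrow out 0
  col 2: (0 - 0 borrow-in) - 1 → borrow from next column: (0+2) - 1 = 1, borrow out 1
  col 3: (0 - 1 borrow-in) - 1 → borrow from next column: (-1+2) - 1 = 0, borrow out 1
  col 4: (1 - 1 borrow-in) - 1 → borrow from next column: (0+2) - 1 = 1, borrow out 1
  col 5: (1 - 1 borrow-in) - 0 → 0 - 0 = 0, borrow out 0
  col 6: (1 - 0 borrow-in) - 1 → 1 - 1 = 0, borrow out 0
  col 7: (0 - 0 borrow-in) - 0 → 0 - 0 = 0, borrow out 0
  col 8: (1 - 0 borrow-in) - 0 → 1 - 0 = 1, borrow out 0
  col 9: (1 - 0 borrow-in) - 0 → 1 - 0 = 1, borrow out 0
Reading bits MSB→LSB: 1100010111
Strip leading zeros: 1100010111
= 1100010111


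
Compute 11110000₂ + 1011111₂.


Align and add column by column (LSB to MSB, carry propagating):
  011110000
+ 001011111
  ---------
  col 0: 0 + 1 + 0 (carry in) = 1 → bit 1, carry out 0
  col 1: 0 + 1 + 0 (carry in) = 1 → bit 1, carry out 0
  col 2: 0 + 1 + 0 (carry in) = 1 → bit 1, carry out 0
  col 3: 0 + 1 + 0 (carry in) = 1 → bit 1, carry out 0
  col 4: 1 + 1 + 0 (carry in) = 2 → bit 0, carry out 1
  col 5: 1 + 0 + 1 (carry in) = 2 → bit 0, carry out 1
  col 6: 1 + 1 + 1 (carry in) = 3 → bit 1, carry out 1
  col 7: 1 + 0 + 1 (carry in) = 2 → bit 0, carry out 1
  col 8: 0 + 0 + 1 (carry in) = 1 → bit 1, carry out 0
Reading bits MSB→LSB: 101001111
Strip leading zeros: 101001111
= 101001111


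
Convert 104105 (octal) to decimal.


Positional values:
Position 0: 5 × 8^0 = 5
Position 1: 0 × 8^1 = 0
Position 2: 1 × 8^2 = 64
Position 3: 4 × 8^3 = 2048
Position 4: 0 × 8^4 = 0
Position 5: 1 × 8^5 = 32768
Sum = 5 + 0 + 64 + 2048 + 0 + 32768
= 34885


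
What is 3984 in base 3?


Divide by 3 repeatedly:
3984 ÷ 3 = 1328 remainder 0
1328 ÷ 3 = 442 remainder 2
442 ÷ 3 = 147 remainder 1
147 ÷ 3 = 49 remainder 0
49 ÷ 3 = 16 remainder 1
16 ÷ 3 = 5 remainder 1
5 ÷ 3 = 1 remainder 2
1 ÷ 3 = 0 remainder 1
Reading remainders bottom-up:
= 12110120


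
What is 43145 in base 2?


Divide by 2 repeatedly:
43145 ÷ 2 = 21572 remainder 1
21572 ÷ 2 = 10786 remainder 0
10786 ÷ 2 = 5393 remainder 0
5393 ÷ 2 = 2696 remainder 1
2696 ÷ 2 = 1348 remainder 0
1348 ÷ 2 = 674 remainder 0
674 ÷ 2 = 337 remainder 0
337 ÷ 2 = 168 remainder 1
168 ÷ 2 = 84 remainder 0
84 ÷ 2 = 42 remainder 0
42 ÷ 2 = 21 remainder 0
21 ÷ 2 = 10 remainder 1
10 ÷ 2 = 5 remainder 0
5 ÷ 2 = 2 remainder 1
2 ÷ 2 = 1 remainder 0
1 ÷ 2 = 0 remainder 1
Reading remainders bottom-up:
= 1010100010001001


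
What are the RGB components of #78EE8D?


Hex: #78EE8D
R = 78₁₆ = 120
G = EE₁₆ = 238
B = 8D₁₆ = 141
= RGB(120, 238, 141)


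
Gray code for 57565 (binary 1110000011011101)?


Binary: 1110000011011101
Gray code: G = B XOR (B >> 1)
B >> 1 = 0111000001101110
1110000011011101 XOR 0111000001101110:
  1 XOR 0 = 1
  1 XOR 1 = 0
  1 XOR 1 = 0
  0 XOR 1 = 1
  0 XOR 0 = 0
  0 XOR 0 = 0
  0 XOR 0 = 0
  0 XOR 0 = 0
  1 XOR 0 = 1
  1 XOR 1 = 0
  0 XOR 1 = 1
  1 XOR 0 = 1
  1 XOR 1 = 0
  1 XOR 1 = 0
  0 XOR 1 = 1
  1 XOR 0 = 1
= 1001000010110011


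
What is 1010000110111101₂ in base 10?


Positional values:
Bit 0: 1 × 2^0 = 1
Bit 2: 1 × 2^2 = 4
Bit 3: 1 × 2^3 = 8
Bit 4: 1 × 2^4 = 16
Bit 5: 1 × 2^5 = 32
Bit 7: 1 × 2^7 = 128
Bit 8: 1 × 2^8 = 256
Bit 13: 1 × 2^13 = 8192
Bit 15: 1 × 2^15 = 32768
Sum = 1 + 4 + 8 + 16 + 32 + 128 + 256 + 8192 + 32768
= 41405


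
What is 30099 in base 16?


Divide by 16 repeatedly:
30099 ÷ 16 = 1881 remainder 3 (3)
1881 ÷ 16 = 117 remainder 9 (9)
117 ÷ 16 = 7 remainder 5 (5)
7 ÷ 16 = 0 remainder 7 (7)
Reading remainders bottom-up:
= 0x7593


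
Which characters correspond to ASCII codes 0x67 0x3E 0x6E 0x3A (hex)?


Codes (hex): 0x67 0x3E 0x6E 0x3A
Per-code ASCII lookup:
  0x67 = 103  (range 97-122: lowercase, 103 - 97 = 6) → 'g'
  0x3E = 62  (special character) → '>'
  0x6E = 110  (range 97-122: lowercase, 110 - 97 = 13) → 'n'
  0x3A = 58  (special character) → ':'
= 'g>n:'


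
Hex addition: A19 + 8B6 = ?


Align and add column by column (LSB to MSB, each column mod 16 with carry):
  0A19
+ 08B6
  ----
  col 0: 9(9) + 6(6) + 0 (carry in) = 15 → F(15), carry out 0
  col 1: 1(1) + B(11) + 0 (carry in) = 12 → C(12), carry out 0
  col 2: A(10) + 8(8) + 0 (carry in) = 18 → 2(2), carry out 1
  col 3: 0(0) + 0(0) + 1 (carry in) = 1 → 1(1), carry out 0
Reading digits MSB→LSB: 12CF
Strip leading zeros: 12CF
= 0x12CF


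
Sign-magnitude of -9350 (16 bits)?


Sign bit: 1 (negative)
Magnitude: 9350 = 010010010000110
= 1010010010000110


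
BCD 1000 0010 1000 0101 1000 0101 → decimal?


Each 4-bit group → digit:
  1000 → 8
  0010 → 2
  1000 → 8
  0101 → 5
  1000 → 8
  0101 → 5
= 828585


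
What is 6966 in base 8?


Divide by 8 repeatedly:
6966 ÷ 8 = 870 remainder 6
870 ÷ 8 = 108 remainder 6
108 ÷ 8 = 13 remainder 4
13 ÷ 8 = 1 remainder 5
1 ÷ 8 = 0 remainder 1
Reading remainders bottom-up:
= 0o15466


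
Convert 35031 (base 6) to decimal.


Positional values (base 6):
  1 × 6^0 = 1 × 1 = 1
  3 × 6^1 = 3 × 6 = 18
  0 × 6^2 = 0 × 36 = 0
  5 × 6^3 = 5 × 216 = 1080
  3 × 6^4 = 3 × 1296 = 3888
Sum = 1 + 18 + 0 + 1080 + 3888
= 4987


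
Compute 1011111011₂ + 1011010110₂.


Align and add column by column (LSB to MSB, carry propagating):
  01011111011
+ 01011010110
  -----------
  col 0: 1 + 0 + 0 (carry in) = 1 → bit 1, carry out 0
  col 1: 1 + 1 + 0 (carry in) = 2 → bit 0, carry out 1
  col 2: 0 + 1 + 1 (carry in) = 2 → bit 0, carry out 1
  col 3: 1 + 0 + 1 (carry in) = 2 → bit 0, carry out 1
  col 4: 1 + 1 + 1 (carry in) = 3 → bit 1, carry out 1
  col 5: 1 + 0 + 1 (carry in) = 2 → bit 0, carry out 1
  col 6: 1 + 1 + 1 (carry in) = 3 → bit 1, carry out 1
  col 7: 1 + 1 + 1 (carry in) = 3 → bit 1, carry out 1
  col 8: 0 + 0 + 1 (carry in) = 1 → bit 1, carry out 0
  col 9: 1 + 1 + 0 (carry in) = 2 → bit 0, carry out 1
  col 10: 0 + 0 + 1 (carry in) = 1 → bit 1, carry out 0
Reading bits MSB→LSB: 10111010001
Strip leading zeros: 10111010001
= 10111010001


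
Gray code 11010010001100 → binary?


Gray code: 11010010001100
MSB stays the same: 1
Each subsequent bit = prev_binary XOR current_gray:
  B[1] = 1 XOR 1 = 0
  B[2] = 0 XOR 0 = 0
  B[3] = 0 XOR 1 = 1
  B[4] = 1 XOR 0 = 1
  B[5] = 1 XOR 0 = 1
  B[6] = 1 XOR 1 = 0
  B[7] = 0 XOR 0 = 0
  B[8] = 0 XOR 0 = 0
  B[9] = 0 XOR 0 = 0
  B[10] = 0 XOR 1 = 1
  B[11] = 1 XOR 1 = 0
  B[12] = 0 XOR 0 = 0
  B[13] = 0 XOR 0 = 0
= 10011100001000 (9992 decimal)


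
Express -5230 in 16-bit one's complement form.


Original: 0001010001101110
Invert all bits:
  bit 0: 0 → 1
  bit 1: 0 → 1
  bit 2: 0 → 1
  bit 3: 1 → 0
  bit 4: 0 → 1
  bit 5: 1 → 0
  bit 6: 0 → 1
  bit 7: 0 → 1
  bit 8: 0 → 1
  bit 9: 1 → 0
  bit 10: 1 → 0
  bit 11: 0 → 1
  bit 12: 1 → 0
  bit 13: 1 → 0
  bit 14: 1 → 0
  bit 15: 0 → 1
= 1110101110010001


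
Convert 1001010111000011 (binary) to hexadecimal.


Group into 4-bit nibbles: 1001010111000011
  1001 = 9
  0101 = 5
  1100 = C
  0011 = 3
= 0x95C3


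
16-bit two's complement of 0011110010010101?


Original: 0011110010010101
Step 1 - Invert all bits: 1100001101101010
Step 2 - Add 1: 1100001101101010 + 1
= 1100001101101011 (represents -15509)


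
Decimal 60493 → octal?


Divide by 8 repeatedly:
60493 ÷ 8 = 7561 remainder 5
7561 ÷ 8 = 945 remainder 1
945 ÷ 8 = 118 remainder 1
118 ÷ 8 = 14 remainder 6
14 ÷ 8 = 1 remainder 6
1 ÷ 8 = 0 remainder 1
Reading remainders bottom-up:
= 0o166115


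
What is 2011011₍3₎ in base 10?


Positional values (base 3):
  1 × 3^0 = 1 × 1 = 1
  1 × 3^1 = 1 × 3 = 3
  0 × 3^2 = 0 × 9 = 0
  1 × 3^3 = 1 × 27 = 27
  1 × 3^4 = 1 × 81 = 81
  0 × 3^5 = 0 × 243 = 0
  2 × 3^6 = 2 × 729 = 1458
Sum = 1 + 3 + 0 + 27 + 81 + 0 + 1458
= 1570


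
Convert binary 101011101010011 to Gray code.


Binary: 101011101010011
Gray code: G = B XOR (B >> 1)
B >> 1 = 010101110101001
101011101010011 XOR 010101110101001:
  1 XOR 0 = 1
  0 XOR 1 = 1
  1 XOR 0 = 1
  0 XOR 1 = 1
  1 XOR 0 = 1
  1 XOR 1 = 0
  1 XOR 1 = 0
  0 XOR 1 = 1
  1 XOR 0 = 1
  0 XOR 1 = 1
  1 XOR 0 = 1
  0 XOR 1 = 1
  0 XOR 0 = 0
  1 XOR 0 = 1
  1 XOR 1 = 0
= 111110011111010


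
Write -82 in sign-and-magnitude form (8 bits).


Sign bit: 1 (negative)
Magnitude: 82 = 1010010
= 11010010


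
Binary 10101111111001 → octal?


Group into 3-bit groups: 010101111111001
  010 = 2
  101 = 5
  111 = 7
  111 = 7
  001 = 1
= 0o25771


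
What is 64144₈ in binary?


Each octal digit → 3 binary bits:
  6 = 110
  4 = 100
  1 = 001
  4 = 100
  4 = 100
Concatenate: 110 100 001 100 100
= 110100001100100


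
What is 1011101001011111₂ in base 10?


Positional values:
Bit 0: 1 × 2^0 = 1
Bit 1: 1 × 2^1 = 2
Bit 2: 1 × 2^2 = 4
Bit 3: 1 × 2^3 = 8
Bit 4: 1 × 2^4 = 16
Bit 6: 1 × 2^6 = 64
Bit 9: 1 × 2^9 = 512
Bit 11: 1 × 2^11 = 2048
Bit 12: 1 × 2^12 = 4096
Bit 13: 1 × 2^13 = 8192
Bit 15: 1 × 2^15 = 32768
Sum = 1 + 2 + 4 + 8 + 16 + 64 + 512 + 2048 + 4096 + 8192 + 32768
= 47711


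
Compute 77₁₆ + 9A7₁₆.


Align and add column by column (LSB to MSB, each column mod 16 with carry):
  0077
+ 09A7
  ----
  col 0: 7(7) + 7(7) + 0 (carry in) = 14 → E(14), carry out 0
  col 1: 7(7) + A(10) + 0 (carry in) = 17 → 1(1), carry out 1
  col 2: 0(0) + 9(9) + 1 (carry in) = 10 → A(10), carry out 0
  col 3: 0(0) + 0(0) + 0 (carry in) = 0 → 0(0), carry out 0
Reading digits MSB→LSB: 0A1E
Strip leading zeros: A1E
= 0xA1E


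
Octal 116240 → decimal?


Positional values:
Position 0: 0 × 8^0 = 0
Position 1: 4 × 8^1 = 32
Position 2: 2 × 8^2 = 128
Position 3: 6 × 8^3 = 3072
Position 4: 1 × 8^4 = 4096
Position 5: 1 × 8^5 = 32768
Sum = 0 + 32 + 128 + 3072 + 4096 + 32768
= 40096


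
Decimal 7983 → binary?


Divide by 2 repeatedly:
7983 ÷ 2 = 3991 remainder 1
3991 ÷ 2 = 1995 remainder 1
1995 ÷ 2 = 997 remainder 1
997 ÷ 2 = 498 remainder 1
498 ÷ 2 = 249 remainder 0
249 ÷ 2 = 124 remainder 1
124 ÷ 2 = 62 remainder 0
62 ÷ 2 = 31 remainder 0
31 ÷ 2 = 15 remainder 1
15 ÷ 2 = 7 remainder 1
7 ÷ 2 = 3 remainder 1
3 ÷ 2 = 1 remainder 1
1 ÷ 2 = 0 remainder 1
Reading remainders bottom-up:
= 1111100101111


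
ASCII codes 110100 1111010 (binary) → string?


Codes (binary): 110100 1111010
Per-code ASCII lookup:
  110100 = 52  (range 48-57: digits, 52 - 48 = 4) → '4'
  1111010 = 122  (range 97-122: lowercase, 122 - 97 = 25) → 'z'
= '4z'


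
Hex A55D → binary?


Each hex digit → 4 binary bits:
  A = 1010
  5 = 0101
  5 = 0101
  D = 1101
Concatenate: 1010 0101 0101 1101
= 1010010101011101


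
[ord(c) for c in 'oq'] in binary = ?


String: 'oq'  (2 characters)
Per-character ASCII lookup:
  'o': lowercase starts at 97: 'o' = 97 + 14 = 111 → 1101111
  'q': lowercase starts at 97: 'q' = 97 + 16 = 113 → 1110001
= 1101111 1110001


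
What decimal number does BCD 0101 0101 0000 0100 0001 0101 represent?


Each 4-bit group → digit:
  0101 → 5
  0101 → 5
  0000 → 0
  0100 → 4
  0001 → 1
  0101 → 5
= 550415


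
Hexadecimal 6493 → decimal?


Positional values:
Position 0: 3 × 16^0 = 3 × 1 = 3
Position 1: 9 × 16^1 = 9 × 16 = 144
Position 2: 4 × 16^2 = 4 × 256 = 1024
Position 3: 6 × 16^3 = 6 × 4096 = 24576
Sum = 3 + 144 + 1024 + 24576
= 25747


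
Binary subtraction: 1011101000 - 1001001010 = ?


Align and subtract column by column (LSB to MSB, borrowing when needed):
  1011101000
- 1001001010
  ----------
  col 0: (0 - 0 borrow-in) - 0 → 0 - 0 = 0, borrow out 0
  col 1: (0 - 0 borrow-in) - 1 → borrow from next column: (0+2) - 1 = 1, borrow out 1
  col 2: (0 - 1 borrow-in) - 0 → borrow from next column: (-1+2) - 0 = 1, borrow out 1
  col 3: (1 - 1 borrow-in) - 1 → borrow from next column: (0+2) - 1 = 1, borrow out 1
  col 4: (0 - 1 borrow-in) - 0 → borrow from next column: (-1+2) - 0 = 1, borrow out 1
  col 5: (1 - 1 borrow-in) - 0 → 0 - 0 = 0, borrow out 0
  col 6: (1 - 0 borrow-in) - 1 → 1 - 1 = 0, borrow out 0
  col 7: (1 - 0 borrow-in) - 0 → 1 - 0 = 1, borrow out 0
  col 8: (0 - 0 borrow-in) - 0 → 0 - 0 = 0, borrow out 0
  col 9: (1 - 0 borrow-in) - 1 → 1 - 1 = 0, borrow out 0
Reading bits MSB→LSB: 0010011110
Strip leading zeros: 10011110
= 10011110


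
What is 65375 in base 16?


Divide by 16 repeatedly:
65375 ÷ 16 = 4085 remainder 15 (F)
4085 ÷ 16 = 255 remainder 5 (5)
255 ÷ 16 = 15 remainder 15 (F)
15 ÷ 16 = 0 remainder 15 (F)
Reading remainders bottom-up:
= 0xFF5F


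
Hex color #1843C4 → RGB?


Hex: #1843C4
R = 18₁₆ = 24
G = 43₁₆ = 67
B = C4₁₆ = 196
= RGB(24, 67, 196)


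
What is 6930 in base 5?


Divide by 5 repeatedly:
6930 ÷ 5 = 1386 remainder 0
1386 ÷ 5 = 277 remainder 1
277 ÷ 5 = 55 remainder 2
55 ÷ 5 = 11 remainder 0
11 ÷ 5 = 2 remainder 1
2 ÷ 5 = 0 remainder 2
Reading remainders bottom-up:
= 210210


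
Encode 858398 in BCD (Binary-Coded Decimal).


Each digit → 4-bit binary:
  8 → 1000
  5 → 0101
  8 → 1000
  3 → 0011
  9 → 1001
  8 → 1000
= 1000 0101 1000 0011 1001 1000


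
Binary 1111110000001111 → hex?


Group into 4-bit nibbles: 1111110000001111
  1111 = F
  1100 = C
  0000 = 0
  1111 = F
= 0xFC0F


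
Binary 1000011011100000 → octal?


Group into 3-bit groups: 001000011011100000
  001 = 1
  000 = 0
  011 = 3
  011 = 3
  100 = 4
  000 = 0
= 0o103340


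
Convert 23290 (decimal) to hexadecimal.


Divide by 16 repeatedly:
23290 ÷ 16 = 1455 remainder 10 (A)
1455 ÷ 16 = 90 remainder 15 (F)
90 ÷ 16 = 5 remainder 10 (A)
5 ÷ 16 = 0 remainder 5 (5)
Reading remainders bottom-up:
= 0x5AFA


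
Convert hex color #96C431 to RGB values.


Hex: #96C431
R = 96₁₆ = 150
G = C4₁₆ = 196
B = 31₁₆ = 49
= RGB(150, 196, 49)


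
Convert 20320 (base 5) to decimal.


Positional values (base 5):
  0 × 5^0 = 0 × 1 = 0
  2 × 5^1 = 2 × 5 = 10
  3 × 5^2 = 3 × 25 = 75
  0 × 5^3 = 0 × 125 = 0
  2 × 5^4 = 2 × 625 = 1250
Sum = 0 + 10 + 75 + 0 + 1250
= 1335


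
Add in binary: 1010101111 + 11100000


Align and add column by column (LSB to MSB, carry propagating):
  01010101111
+ 00011100000
  -----------
  col 0: 1 + 0 + 0 (carry in) = 1 → bit 1, carry out 0
  col 1: 1 + 0 + 0 (carry in) = 1 → bit 1, carry out 0
  col 2: 1 + 0 + 0 (carry in) = 1 → bit 1, carry out 0
  col 3: 1 + 0 + 0 (carry in) = 1 → bit 1, carry out 0
  col 4: 0 + 0 + 0 (carry in) = 0 → bit 0, carry out 0
  col 5: 1 + 1 + 0 (carry in) = 2 → bit 0, carry out 1
  col 6: 0 + 1 + 1 (carry in) = 2 → bit 0, carry out 1
  col 7: 1 + 1 + 1 (carry in) = 3 → bit 1, carry out 1
  col 8: 0 + 0 + 1 (carry in) = 1 → bit 1, carry out 0
  col 9: 1 + 0 + 0 (carry in) = 1 → bit 1, carry out 0
  col 10: 0 + 0 + 0 (carry in) = 0 → bit 0, carry out 0
Reading bits MSB→LSB: 01110001111
Strip leading zeros: 1110001111
= 1110001111


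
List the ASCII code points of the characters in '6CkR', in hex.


String: '6CkR'  (4 characters)
Per-character ASCII lookup:
  '6': digits start at 48: '6' = 48 + 6 = 54 → 0x36
  'C': uppercase starts at 65: 'C' = 65 + 2 = 67 → 0x43
  'k': lowercase starts at 97: 'k' = 97 + 10 = 107 → 0x6B
  'R': uppercase starts at 65: 'R' = 65 + 17 = 82 → 0x52
= 0x36 0x43 0x6B 0x52


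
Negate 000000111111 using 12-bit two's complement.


Original: 000000111111
Step 1 - Invert all bits: 111111000000
Step 2 - Add 1: 111111000000 + 1
= 111111000001 (represents -63)


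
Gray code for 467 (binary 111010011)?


Binary: 111010011
Gray code: G = B XOR (B >> 1)
B >> 1 = 011101001
111010011 XOR 011101001:
  1 XOR 0 = 1
  1 XOR 1 = 0
  1 XOR 1 = 0
  0 XOR 1 = 1
  1 XOR 0 = 1
  0 XOR 1 = 1
  0 XOR 0 = 0
  1 XOR 0 = 1
  1 XOR 1 = 0
= 100111010


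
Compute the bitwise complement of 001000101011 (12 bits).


Original: 001000101011
Invert all bits:
  bit 0: 0 → 1
  bit 1: 0 → 1
  bit 2: 1 → 0
  bit 3: 0 → 1
  bit 4: 0 → 1
  bit 5: 0 → 1
  bit 6: 1 → 0
  bit 7: 0 → 1
  bit 8: 1 → 0
  bit 9: 0 → 1
  bit 10: 1 → 0
  bit 11: 1 → 0
= 110111010100


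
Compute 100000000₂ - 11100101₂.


Align and subtract column by column (LSB to MSB, borrowing when needed):
  100000000
- 011100101
  ---------
  col 0: (0 - 0 borrow-in) - 1 → borrow from next column: (0+2) - 1 = 1, borrow out 1
  col 1: (0 - 1 borrow-in) - 0 → borrow from next column: (-1+2) - 0 = 1, borrow out 1
  col 2: (0 - 1 borrow-in) - 1 → borrow from next column: (-1+2) - 1 = 0, borrow out 1
  col 3: (0 - 1 borrow-in) - 0 → borrow from next column: (-1+2) - 0 = 1, borrow out 1
  col 4: (0 - 1 borrow-in) - 0 → borrow from next column: (-1+2) - 0 = 1, borrow out 1
  col 5: (0 - 1 borrow-in) - 1 → borrow from next column: (-1+2) - 1 = 0, borrow out 1
  col 6: (0 - 1 borrow-in) - 1 → borrow from next column: (-1+2) - 1 = 0, borrow out 1
  col 7: (0 - 1 borrow-in) - 1 → borrow from next column: (-1+2) - 1 = 0, borrow out 1
  col 8: (1 - 1 borrow-in) - 0 → 0 - 0 = 0, borrow out 0
Reading bits MSB→LSB: 000011011
Strip leading zeros: 11011
= 11011


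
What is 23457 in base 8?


Divide by 8 repeatedly:
23457 ÷ 8 = 2932 remainder 1
2932 ÷ 8 = 366 remainder 4
366 ÷ 8 = 45 remainder 6
45 ÷ 8 = 5 remainder 5
5 ÷ 8 = 0 remainder 5
Reading remainders bottom-up:
= 0o55641


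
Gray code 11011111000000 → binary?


Gray code: 11011111000000
MSB stays the same: 1
Each subsequent bit = prev_binary XOR current_gray:
  B[1] = 1 XOR 1 = 0
  B[2] = 0 XOR 0 = 0
  B[3] = 0 XOR 1 = 1
  B[4] = 1 XOR 1 = 0
  B[5] = 0 XOR 1 = 1
  B[6] = 1 XOR 1 = 0
  B[7] = 0 XOR 1 = 1
  B[8] = 1 XOR 0 = 1
  B[9] = 1 XOR 0 = 1
  B[10] = 1 XOR 0 = 1
  B[11] = 1 XOR 0 = 1
  B[12] = 1 XOR 0 = 1
  B[13] = 1 XOR 0 = 1
= 10010101111111 (9599 decimal)


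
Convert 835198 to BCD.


Each digit → 4-bit binary:
  8 → 1000
  3 → 0011
  5 → 0101
  1 → 0001
  9 → 1001
  8 → 1000
= 1000 0011 0101 0001 1001 1000


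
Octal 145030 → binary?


Each octal digit → 3 binary bits:
  1 = 001
  4 = 100
  5 = 101
  0 = 000
  3 = 011
  0 = 000
Concatenate: 001 100 101 000 011 000
= 001100101000011000


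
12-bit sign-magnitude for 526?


Sign bit: 0 (positive)
Magnitude: 526 = 01000001110
= 001000001110


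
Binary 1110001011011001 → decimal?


Positional values:
Bit 0: 1 × 2^0 = 1
Bit 3: 1 × 2^3 = 8
Bit 4: 1 × 2^4 = 16
Bit 6: 1 × 2^6 = 64
Bit 7: 1 × 2^7 = 128
Bit 9: 1 × 2^9 = 512
Bit 13: 1 × 2^13 = 8192
Bit 14: 1 × 2^14 = 16384
Bit 15: 1 × 2^15 = 32768
Sum = 1 + 8 + 16 + 64 + 128 + 512 + 8192 + 16384 + 32768
= 58073


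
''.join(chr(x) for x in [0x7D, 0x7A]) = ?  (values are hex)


Codes (hex): 0x7D 0x7A
Per-code ASCII lookup:
  0x7D = 125  (special character) → '}'
  0x7A = 122  (range 97-122: lowercase, 122 - 97 = 25) → 'z'
= '}z'


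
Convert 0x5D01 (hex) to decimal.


Positional values:
Position 0: 1 × 16^0 = 1 × 1 = 1
Position 1: 0 × 16^1 = 0 × 16 = 0
Position 2: D × 16^2 = 13 × 256 = 3328
Position 3: 5 × 16^3 = 5 × 4096 = 20480
Sum = 1 + 0 + 3328 + 20480
= 23809


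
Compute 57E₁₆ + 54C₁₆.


Align and add column by column (LSB to MSB, each column mod 16 with carry):
  057E
+ 054C
  ----
  col 0: E(14) + C(12) + 0 (carry in) = 26 → A(10), carry out 1
  col 1: 7(7) + 4(4) + 1 (carry in) = 12 → C(12), carry out 0
  col 2: 5(5) + 5(5) + 0 (carry in) = 10 → A(10), carry out 0
  col 3: 0(0) + 0(0) + 0 (carry in) = 0 → 0(0), carry out 0
Reading digits MSB→LSB: 0ACA
Strip leading zeros: ACA
= 0xACA


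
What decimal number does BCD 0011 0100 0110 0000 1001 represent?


Each 4-bit group → digit:
  0011 → 3
  0100 → 4
  0110 → 6
  0000 → 0
  1001 → 9
= 34609


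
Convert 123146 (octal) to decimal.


Positional values:
Position 0: 6 × 8^0 = 6
Position 1: 4 × 8^1 = 32
Position 2: 1 × 8^2 = 64
Position 3: 3 × 8^3 = 1536
Position 4: 2 × 8^4 = 8192
Position 5: 1 × 8^5 = 32768
Sum = 6 + 32 + 64 + 1536 + 8192 + 32768
= 42598


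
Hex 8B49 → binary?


Each hex digit → 4 binary bits:
  8 = 1000
  B = 1011
  4 = 0100
  9 = 1001
Concatenate: 1000 1011 0100 1001
= 1000101101001001


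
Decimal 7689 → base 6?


Divide by 6 repeatedly:
7689 ÷ 6 = 1281 remainder 3
1281 ÷ 6 = 213 remainder 3
213 ÷ 6 = 35 remainder 3
35 ÷ 6 = 5 remainder 5
5 ÷ 6 = 0 remainder 5
Reading remainders bottom-up:
= 55333


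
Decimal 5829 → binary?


Divide by 2 repeatedly:
5829 ÷ 2 = 2914 remainder 1
2914 ÷ 2 = 1457 remainder 0
1457 ÷ 2 = 728 remainder 1
728 ÷ 2 = 364 remainder 0
364 ÷ 2 = 182 remainder 0
182 ÷ 2 = 91 remainder 0
91 ÷ 2 = 45 remainder 1
45 ÷ 2 = 22 remainder 1
22 ÷ 2 = 11 remainder 0
11 ÷ 2 = 5 remainder 1
5 ÷ 2 = 2 remainder 1
2 ÷ 2 = 1 remainder 0
1 ÷ 2 = 0 remainder 1
Reading remainders bottom-up:
= 1011011000101


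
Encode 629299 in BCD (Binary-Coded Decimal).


Each digit → 4-bit binary:
  6 → 0110
  2 → 0010
  9 → 1001
  2 → 0010
  9 → 1001
  9 → 1001
= 0110 0010 1001 0010 1001 1001


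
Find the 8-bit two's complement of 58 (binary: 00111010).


Original: 00111010
Step 1 - Invert all bits: 11000101
Step 2 - Add 1: 11000101 + 1
= 11000110 (represents -58)


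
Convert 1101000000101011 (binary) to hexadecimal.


Group into 4-bit nibbles: 1101000000101011
  1101 = D
  0000 = 0
  0010 = 2
  1011 = B
= 0xD02B


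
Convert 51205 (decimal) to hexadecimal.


Divide by 16 repeatedly:
51205 ÷ 16 = 3200 remainder 5 (5)
3200 ÷ 16 = 200 remainder 0 (0)
200 ÷ 16 = 12 remainder 8 (8)
12 ÷ 16 = 0 remainder 12 (C)
Reading remainders bottom-up:
= 0xC805


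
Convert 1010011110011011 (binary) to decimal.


Positional values:
Bit 0: 1 × 2^0 = 1
Bit 1: 1 × 2^1 = 2
Bit 3: 1 × 2^3 = 8
Bit 4: 1 × 2^4 = 16
Bit 7: 1 × 2^7 = 128
Bit 8: 1 × 2^8 = 256
Bit 9: 1 × 2^9 = 512
Bit 10: 1 × 2^10 = 1024
Bit 13: 1 × 2^13 = 8192
Bit 15: 1 × 2^15 = 32768
Sum = 1 + 2 + 8 + 16 + 128 + 256 + 512 + 1024 + 8192 + 32768
= 42907


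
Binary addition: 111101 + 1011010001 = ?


Align and add column by column (LSB to MSB, carry propagating):
  00000111101
+ 01011010001
  -----------
  col 0: 1 + 1 + 0 (carry in) = 2 → bit 0, carry out 1
  col 1: 0 + 0 + 1 (carry in) = 1 → bit 1, carry out 0
  col 2: 1 + 0 + 0 (carry in) = 1 → bit 1, carry out 0
  col 3: 1 + 0 + 0 (carry in) = 1 → bit 1, carry out 0
  col 4: 1 + 1 + 0 (carry in) = 2 → bit 0, carry out 1
  col 5: 1 + 0 + 1 (carry in) = 2 → bit 0, carry out 1
  col 6: 0 + 1 + 1 (carry in) = 2 → bit 0, carry out 1
  col 7: 0 + 1 + 1 (carry in) = 2 → bit 0, carry out 1
  col 8: 0 + 0 + 1 (carry in) = 1 → bit 1, carry out 0
  col 9: 0 + 1 + 0 (carry in) = 1 → bit 1, carry out 0
  col 10: 0 + 0 + 0 (carry in) = 0 → bit 0, carry out 0
Reading bits MSB→LSB: 01100001110
Strip leading zeros: 1100001110
= 1100001110


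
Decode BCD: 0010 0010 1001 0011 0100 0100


Each 4-bit group → digit:
  0010 → 2
  0010 → 2
  1001 → 9
  0011 → 3
  0100 → 4
  0100 → 4
= 229344


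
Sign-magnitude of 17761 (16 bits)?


Sign bit: 0 (positive)
Magnitude: 17761 = 100010101100001
= 0100010101100001


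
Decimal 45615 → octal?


Divide by 8 repeatedly:
45615 ÷ 8 = 5701 remainder 7
5701 ÷ 8 = 712 remainder 5
712 ÷ 8 = 89 remainder 0
89 ÷ 8 = 11 remainder 1
11 ÷ 8 = 1 remainder 3
1 ÷ 8 = 0 remainder 1
Reading remainders bottom-up:
= 0o131057


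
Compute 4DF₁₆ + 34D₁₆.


Align and add column by column (LSB to MSB, each column mod 16 with carry):
  04DF
+ 034D
  ----
  col 0: F(15) + D(13) + 0 (carry in) = 28 → C(12), carry out 1
  col 1: D(13) + 4(4) + 1 (carry in) = 18 → 2(2), carry out 1
  col 2: 4(4) + 3(3) + 1 (carry in) = 8 → 8(8), carry out 0
  col 3: 0(0) + 0(0) + 0 (carry in) = 0 → 0(0), carry out 0
Reading digits MSB→LSB: 082C
Strip leading zeros: 82C
= 0x82C


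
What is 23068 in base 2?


Divide by 2 repeatedly:
23068 ÷ 2 = 11534 remainder 0
11534 ÷ 2 = 5767 remainder 0
5767 ÷ 2 = 2883 remainder 1
2883 ÷ 2 = 1441 remainder 1
1441 ÷ 2 = 720 remainder 1
720 ÷ 2 = 360 remainder 0
360 ÷ 2 = 180 remainder 0
180 ÷ 2 = 90 remainder 0
90 ÷ 2 = 45 remainder 0
45 ÷ 2 = 22 remainder 1
22 ÷ 2 = 11 remainder 0
11 ÷ 2 = 5 remainder 1
5 ÷ 2 = 2 remainder 1
2 ÷ 2 = 1 remainder 0
1 ÷ 2 = 0 remainder 1
Reading remainders bottom-up:
= 101101000011100


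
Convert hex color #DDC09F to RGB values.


Hex: #DDC09F
R = DD₁₆ = 221
G = C0₁₆ = 192
B = 9F₁₆ = 159
= RGB(221, 192, 159)


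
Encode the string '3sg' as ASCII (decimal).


String: '3sg'  (3 characters)
Per-character ASCII lookup:
  '3': digits start at 48: '3' = 48 + 3 = 51
  's': lowercase starts at 97: 's' = 97 + 18 = 115
  'g': lowercase starts at 97: 'g' = 97 + 6 = 103
= 51 115 103


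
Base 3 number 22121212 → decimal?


Positional values (base 3):
  2 × 3^0 = 2 × 1 = 2
  1 × 3^1 = 1 × 3 = 3
  2 × 3^2 = 2 × 9 = 18
  1 × 3^3 = 1 × 27 = 27
  2 × 3^4 = 2 × 81 = 162
  1 × 3^5 = 1 × 243 = 243
  2 × 3^6 = 2 × 729 = 1458
  2 × 3^7 = 2 × 2187 = 4374
Sum = 2 + 3 + 18 + 27 + 162 + 243 + 1458 + 4374
= 6287


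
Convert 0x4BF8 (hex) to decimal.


Positional values:
Position 0: 8 × 16^0 = 8 × 1 = 8
Position 1: F × 16^1 = 15 × 16 = 240
Position 2: B × 16^2 = 11 × 256 = 2816
Position 3: 4 × 16^3 = 4 × 4096 = 16384
Sum = 8 + 240 + 2816 + 16384
= 19448


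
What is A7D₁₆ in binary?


Each hex digit → 4 binary bits:
  A = 1010
  7 = 0111
  D = 1101
Concatenate: 1010 0111 1101
= 101001111101


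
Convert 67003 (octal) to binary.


Each octal digit → 3 binary bits:
  6 = 110
  7 = 111
  0 = 000
  0 = 000
  3 = 011
Concatenate: 110 111 000 000 011
= 110111000000011


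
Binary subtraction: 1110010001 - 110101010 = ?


Align and subtract column by column (LSB to MSB, borrowing when needed):
  1110010001
- 0110101010
  ----------
  col 0: (1 - 0 borrow-in) - 0 → 1 - 0 = 1, borrow out 0
  col 1: (0 - 0 borrow-in) - 1 → borrow from next column: (0+2) - 1 = 1, borrow out 1
  col 2: (0 - 1 borrow-in) - 0 → borrow from next column: (-1+2) - 0 = 1, borrow out 1
  col 3: (0 - 1 borrow-in) - 1 → borrow from next column: (-1+2) - 1 = 0, borrow out 1
  col 4: (1 - 1 borrow-in) - 0 → 0 - 0 = 0, borrow out 0
  col 5: (0 - 0 borrow-in) - 1 → borrow from next column: (0+2) - 1 = 1, borrow out 1
  col 6: (0 - 1 borrow-in) - 0 → borrow from next column: (-1+2) - 0 = 1, borrow out 1
  col 7: (1 - 1 borrow-in) - 1 → borrow from next column: (0+2) - 1 = 1, borrow out 1
  col 8: (1 - 1 borrow-in) - 1 → borrow from next column: (0+2) - 1 = 1, borrow out 1
  col 9: (1 - 1 borrow-in) - 0 → 0 - 0 = 0, borrow out 0
Reading bits MSB→LSB: 0111100111
Strip leading zeros: 111100111
= 111100111


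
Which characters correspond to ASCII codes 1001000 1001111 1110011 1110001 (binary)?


Codes (binary): 1001000 1001111 1110011 1110001
Per-code ASCII lookup:
  1001000 = 72  (range 65-90: uppercase, 72 - 65 = 7) → 'H'
  1001111 = 79  (range 65-90: uppercase, 79 - 65 = 14) → 'O'
  1110011 = 115  (range 97-122: lowercase, 115 - 97 = 18) → 's'
  1110001 = 113  (range 97-122: lowercase, 113 - 97 = 16) → 'q'
= 'HOsq'


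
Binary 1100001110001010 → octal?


Group into 3-bit groups: 001100001110001010
  001 = 1
  100 = 4
  001 = 1
  110 = 6
  001 = 1
  010 = 2
= 0o141612


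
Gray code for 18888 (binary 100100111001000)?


Binary: 100100111001000
Gray code: G = B XOR (B >> 1)
B >> 1 = 010010011100100
100100111001000 XOR 010010011100100:
  1 XOR 0 = 1
  0 XOR 1 = 1
  0 XOR 0 = 0
  1 XOR 0 = 1
  0 XOR 1 = 1
  0 XOR 0 = 0
  1 XOR 0 = 1
  1 XOR 1 = 0
  1 XOR 1 = 0
  0 XOR 1 = 1
  0 XOR 0 = 0
  1 XOR 0 = 1
  0 XOR 1 = 1
  0 XOR 0 = 0
  0 XOR 0 = 0
= 110110100101100


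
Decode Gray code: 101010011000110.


Gray code: 101010011000110
MSB stays the same: 1
Each subsequent bit = prev_binary XOR current_gray:
  B[1] = 1 XOR 0 = 1
  B[2] = 1 XOR 1 = 0
  B[3] = 0 XOR 0 = 0
  B[4] = 0 XOR 1 = 1
  B[5] = 1 XOR 0 = 1
  B[6] = 1 XOR 0 = 1
  B[7] = 1 XOR 1 = 0
  B[8] = 0 XOR 1 = 1
  B[9] = 1 XOR 0 = 1
  B[10] = 1 XOR 0 = 1
  B[11] = 1 XOR 0 = 1
  B[12] = 1 XOR 1 = 0
  B[13] = 0 XOR 1 = 1
  B[14] = 1 XOR 0 = 1
= 110011101111011 (26491 decimal)


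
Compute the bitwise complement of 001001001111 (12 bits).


Original: 001001001111
Invert all bits:
  bit 0: 0 → 1
  bit 1: 0 → 1
  bit 2: 1 → 0
  bit 3: 0 → 1
  bit 4: 0 → 1
  bit 5: 1 → 0
  bit 6: 0 → 1
  bit 7: 0 → 1
  bit 8: 1 → 0
  bit 9: 1 → 0
  bit 10: 1 → 0
  bit 11: 1 → 0
= 110110110000


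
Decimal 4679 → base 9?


Divide by 9 repeatedly:
4679 ÷ 9 = 519 remainder 8
519 ÷ 9 = 57 remainder 6
57 ÷ 9 = 6 remainder 3
6 ÷ 9 = 0 remainder 6
Reading remainders bottom-up:
= 6368


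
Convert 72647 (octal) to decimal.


Positional values:
Position 0: 7 × 8^0 = 7
Position 1: 4 × 8^1 = 32
Position 2: 6 × 8^2 = 384
Position 3: 2 × 8^3 = 1024
Position 4: 7 × 8^4 = 28672
Sum = 7 + 32 + 384 + 1024 + 28672
= 30119


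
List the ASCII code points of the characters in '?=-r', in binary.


String: '?=-r'  (4 characters)
Per-character ASCII lookup:
  '?': special character: '?' = 63 → 111111
  '=': special character: '=' = 61 → 111101
  '-': special character: '-' = 45 → 101101
  'r': lowercase starts at 97: 'r' = 97 + 17 = 114 → 1110010
= 111111 111101 101101 1110010


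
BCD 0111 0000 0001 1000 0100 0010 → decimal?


Each 4-bit group → digit:
  0111 → 7
  0000 → 0
  0001 → 1
  1000 → 8
  0100 → 4
  0010 → 2
= 701842


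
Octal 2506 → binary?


Each octal digit → 3 binary bits:
  2 = 010
  5 = 101
  0 = 000
  6 = 110
Concatenate: 010 101 000 110
= 010101000110


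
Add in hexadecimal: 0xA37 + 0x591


Align and add column by column (LSB to MSB, each column mod 16 with carry):
  0A37
+ 0591
  ----
  col 0: 7(7) + 1(1) + 0 (carry in) = 8 → 8(8), carry out 0
  col 1: 3(3) + 9(9) + 0 (carry in) = 12 → C(12), carry out 0
  col 2: A(10) + 5(5) + 0 (carry in) = 15 → F(15), carry out 0
  col 3: 0(0) + 0(0) + 0 (carry in) = 0 → 0(0), carry out 0
Reading digits MSB→LSB: 0FC8
Strip leading zeros: FC8
= 0xFC8


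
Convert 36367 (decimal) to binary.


Divide by 2 repeatedly:
36367 ÷ 2 = 18183 remainder 1
18183 ÷ 2 = 9091 remainder 1
9091 ÷ 2 = 4545 remainder 1
4545 ÷ 2 = 2272 remainder 1
2272 ÷ 2 = 1136 remainder 0
1136 ÷ 2 = 568 remainder 0
568 ÷ 2 = 284 remainder 0
284 ÷ 2 = 142 remainder 0
142 ÷ 2 = 71 remainder 0
71 ÷ 2 = 35 remainder 1
35 ÷ 2 = 17 remainder 1
17 ÷ 2 = 8 remainder 1
8 ÷ 2 = 4 remainder 0
4 ÷ 2 = 2 remainder 0
2 ÷ 2 = 1 remainder 0
1 ÷ 2 = 0 remainder 1
Reading remainders bottom-up:
= 1000111000001111


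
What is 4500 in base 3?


Divide by 3 repeatedly:
4500 ÷ 3 = 1500 remainder 0
1500 ÷ 3 = 500 remainder 0
500 ÷ 3 = 166 remainder 2
166 ÷ 3 = 55 remainder 1
55 ÷ 3 = 18 remainder 1
18 ÷ 3 = 6 remainder 0
6 ÷ 3 = 2 remainder 0
2 ÷ 3 = 0 remainder 2
Reading remainders bottom-up:
= 20011200


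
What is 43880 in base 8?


Divide by 8 repeatedly:
43880 ÷ 8 = 5485 remainder 0
5485 ÷ 8 = 685 remainder 5
685 ÷ 8 = 85 remainder 5
85 ÷ 8 = 10 remainder 5
10 ÷ 8 = 1 remainder 2
1 ÷ 8 = 0 remainder 1
Reading remainders bottom-up:
= 0o125550


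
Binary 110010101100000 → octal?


Group into 3-bit groups: 110010101100000
  110 = 6
  010 = 2
  101 = 5
  100 = 4
  000 = 0
= 0o62540


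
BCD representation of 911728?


Each digit → 4-bit binary:
  9 → 1001
  1 → 0001
  1 → 0001
  7 → 0111
  2 → 0010
  8 → 1000
= 1001 0001 0001 0111 0010 1000


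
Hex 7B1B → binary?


Each hex digit → 4 binary bits:
  7 = 0111
  B = 1011
  1 = 0001
  B = 1011
Concatenate: 0111 1011 0001 1011
= 0111101100011011


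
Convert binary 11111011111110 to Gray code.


Binary: 11111011111110
Gray code: G = B XOR (B >> 1)
B >> 1 = 01111101111111
11111011111110 XOR 01111101111111:
  1 XOR 0 = 1
  1 XOR 1 = 0
  1 XOR 1 = 0
  1 XOR 1 = 0
  1 XOR 1 = 0
  0 XOR 1 = 1
  1 XOR 0 = 1
  1 XOR 1 = 0
  1 XOR 1 = 0
  1 XOR 1 = 0
  1 XOR 1 = 0
  1 XOR 1 = 0
  1 XOR 1 = 0
  0 XOR 1 = 1
= 10000110000001


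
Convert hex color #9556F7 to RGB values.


Hex: #9556F7
R = 95₁₆ = 149
G = 56₁₆ = 86
B = F7₁₆ = 247
= RGB(149, 86, 247)


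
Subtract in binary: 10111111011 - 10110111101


Align and subtract column by column (LSB to MSB, borrowing when needed):
  10111111011
- 10110111101
  -----------
  col 0: (1 - 0 borrow-in) - 1 → 1 - 1 = 0, borrow out 0
  col 1: (1 - 0 borrow-in) - 0 → 1 - 0 = 1, borrow out 0
  col 2: (0 - 0 borrow-in) - 1 → borrow from next column: (0+2) - 1 = 1, borrow out 1
  col 3: (1 - 1 borrow-in) - 1 → borrow from next column: (0+2) - 1 = 1, borrow out 1
  col 4: (1 - 1 borrow-in) - 1 → borrow from next column: (0+2) - 1 = 1, borrow out 1
  col 5: (1 - 1 borrow-in) - 1 → borrow from next column: (0+2) - 1 = 1, borrow out 1
  col 6: (1 - 1 borrow-in) - 0 → 0 - 0 = 0, borrow out 0
  col 7: (1 - 0 borrow-in) - 1 → 1 - 1 = 0, borrow out 0
  col 8: (1 - 0 borrow-in) - 1 → 1 - 1 = 0, borrow out 0
  col 9: (0 - 0 borrow-in) - 0 → 0 - 0 = 0, borrow out 0
  col 10: (1 - 0 borrow-in) - 1 → 1 - 1 = 0, borrow out 0
Reading bits MSB→LSB: 00000111110
Strip leading zeros: 111110
= 111110


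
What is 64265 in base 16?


Divide by 16 repeatedly:
64265 ÷ 16 = 4016 remainder 9 (9)
4016 ÷ 16 = 251 remainder 0 (0)
251 ÷ 16 = 15 remainder 11 (B)
15 ÷ 16 = 0 remainder 15 (F)
Reading remainders bottom-up:
= 0xFB09


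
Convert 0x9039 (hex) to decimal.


Positional values:
Position 0: 9 × 16^0 = 9 × 1 = 9
Position 1: 3 × 16^1 = 3 × 16 = 48
Position 2: 0 × 16^2 = 0 × 256 = 0
Position 3: 9 × 16^3 = 9 × 4096 = 36864
Sum = 9 + 48 + 0 + 36864
= 36921


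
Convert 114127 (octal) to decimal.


Positional values:
Position 0: 7 × 8^0 = 7
Position 1: 2 × 8^1 = 16
Position 2: 1 × 8^2 = 64
Position 3: 4 × 8^3 = 2048
Position 4: 1 × 8^4 = 4096
Position 5: 1 × 8^5 = 32768
Sum = 7 + 16 + 64 + 2048 + 4096 + 32768
= 38999


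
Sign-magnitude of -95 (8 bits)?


Sign bit: 1 (negative)
Magnitude: 95 = 1011111
= 11011111


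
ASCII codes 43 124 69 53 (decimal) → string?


Codes (decimal): 43 124 69 53
Per-code ASCII lookup:
  43  (special character) → '+'
  124  (special character) → '|'
  69  (range 65-90: uppercase, 69 - 65 = 4) → 'E'
  53  (range 48-57: digits, 53 - 48 = 5) → '5'
= '+|E5'


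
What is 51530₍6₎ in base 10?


Positional values (base 6):
  0 × 6^0 = 0 × 1 = 0
  3 × 6^1 = 3 × 6 = 18
  5 × 6^2 = 5 × 36 = 180
  1 × 6^3 = 1 × 216 = 216
  5 × 6^4 = 5 × 1296 = 6480
Sum = 0 + 18 + 180 + 216 + 6480
= 6894


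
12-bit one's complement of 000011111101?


Original: 000011111101
Invert all bits:
  bit 0: 0 → 1
  bit 1: 0 → 1
  bit 2: 0 → 1
  bit 3: 0 → 1
  bit 4: 1 → 0
  bit 5: 1 → 0
  bit 6: 1 → 0
  bit 7: 1 → 0
  bit 8: 1 → 0
  bit 9: 1 → 0
  bit 10: 0 → 1
  bit 11: 1 → 0
= 111100000010


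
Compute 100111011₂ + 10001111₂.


Align and add column by column (LSB to MSB, carry propagating):
  0100111011
+ 0010001111
  ----------
  col 0: 1 + 1 + 0 (carry in) = 2 → bit 0, carry out 1
  col 1: 1 + 1 + 1 (carry in) = 3 → bit 1, carry out 1
  col 2: 0 + 1 + 1 (carry in) = 2 → bit 0, carry out 1
  col 3: 1 + 1 + 1 (carry in) = 3 → bit 1, carry out 1
  col 4: 1 + 0 + 1 (carry in) = 2 → bit 0, carry out 1
  col 5: 1 + 0 + 1 (carry in) = 2 → bit 0, carry out 1
  col 6: 0 + 0 + 1 (carry in) = 1 → bit 1, carry out 0
  col 7: 0 + 1 + 0 (carry in) = 1 → bit 1, carry out 0
  col 8: 1 + 0 + 0 (carry in) = 1 → bit 1, carry out 0
  col 9: 0 + 0 + 0 (carry in) = 0 → bit 0, carry out 0
Reading bits MSB→LSB: 0111001010
Strip leading zeros: 111001010
= 111001010


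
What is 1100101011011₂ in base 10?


Positional values:
Bit 0: 1 × 2^0 = 1
Bit 1: 1 × 2^1 = 2
Bit 3: 1 × 2^3 = 8
Bit 4: 1 × 2^4 = 16
Bit 6: 1 × 2^6 = 64
Bit 8: 1 × 2^8 = 256
Bit 11: 1 × 2^11 = 2048
Bit 12: 1 × 2^12 = 4096
Sum = 1 + 2 + 8 + 16 + 64 + 256 + 2048 + 4096
= 6491


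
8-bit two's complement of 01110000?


Original: 01110000
Step 1 - Invert all bits: 10001111
Step 2 - Add 1: 10001111 + 1
= 10010000 (represents -112)


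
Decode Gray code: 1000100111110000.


Gray code: 1000100111110000
MSB stays the same: 1
Each subsequent bit = prev_binary XOR current_gray:
  B[1] = 1 XOR 0 = 1
  B[2] = 1 XOR 0 = 1
  B[3] = 1 XOR 0 = 1
  B[4] = 1 XOR 1 = 0
  B[5] = 0 XOR 0 = 0
  B[6] = 0 XOR 0 = 0
  B[7] = 0 XOR 1 = 1
  B[8] = 1 XOR 1 = 0
  B[9] = 0 XOR 1 = 1
  B[10] = 1 XOR 1 = 0
  B[11] = 0 XOR 1 = 1
  B[12] = 1 XOR 0 = 1
  B[13] = 1 XOR 0 = 1
  B[14] = 1 XOR 0 = 1
  B[15] = 1 XOR 0 = 1
= 1111000101011111 (61791 decimal)


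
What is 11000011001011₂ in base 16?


Group into 4-bit nibbles: 0011000011001011
  0011 = 3
  0000 = 0
  1100 = C
  1011 = B
= 0x30CB


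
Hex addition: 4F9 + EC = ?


Align and add column by column (LSB to MSB, each column mod 16 with carry):
  04F9
+ 00EC
  ----
  col 0: 9(9) + C(12) + 0 (carry in) = 21 → 5(5), carry out 1
  col 1: F(15) + E(14) + 1 (carry in) = 30 → E(14), carry out 1
  col 2: 4(4) + 0(0) + 1 (carry in) = 5 → 5(5), carry out 0
  col 3: 0(0) + 0(0) + 0 (carry in) = 0 → 0(0), carry out 0
Reading digits MSB→LSB: 05E5
Strip leading zeros: 5E5
= 0x5E5
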